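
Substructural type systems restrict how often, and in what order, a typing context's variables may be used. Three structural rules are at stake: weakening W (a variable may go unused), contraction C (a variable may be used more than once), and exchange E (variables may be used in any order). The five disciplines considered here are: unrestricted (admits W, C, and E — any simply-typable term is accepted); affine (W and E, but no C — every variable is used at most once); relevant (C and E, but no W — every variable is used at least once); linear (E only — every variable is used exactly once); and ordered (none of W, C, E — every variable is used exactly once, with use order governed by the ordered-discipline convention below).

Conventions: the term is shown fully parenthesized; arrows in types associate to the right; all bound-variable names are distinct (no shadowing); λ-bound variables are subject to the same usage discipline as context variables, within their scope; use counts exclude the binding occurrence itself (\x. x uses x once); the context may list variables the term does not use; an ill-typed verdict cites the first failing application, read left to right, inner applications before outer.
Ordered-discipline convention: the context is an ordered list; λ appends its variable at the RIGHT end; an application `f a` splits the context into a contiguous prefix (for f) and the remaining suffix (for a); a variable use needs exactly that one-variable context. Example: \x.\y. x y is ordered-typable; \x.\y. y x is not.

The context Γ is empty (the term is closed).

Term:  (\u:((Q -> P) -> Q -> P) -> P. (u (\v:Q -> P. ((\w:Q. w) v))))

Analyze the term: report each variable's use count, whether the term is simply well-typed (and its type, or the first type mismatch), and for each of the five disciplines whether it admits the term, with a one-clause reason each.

use counts: u (bound)=1; v (bound)=1; w (bound)=1
left-to-right use order: u, w, v
typing: ill-typed: argument of type Q -> P where Q is required
ordered ✗ (a type mismatch blocks all five)
linear ✗ (the type mismatch rejects it)
affine ✗ (not simply typable)
relevant ✗ (fails simple typing)
unrestricted ✗ (a type mismatch blocks all five)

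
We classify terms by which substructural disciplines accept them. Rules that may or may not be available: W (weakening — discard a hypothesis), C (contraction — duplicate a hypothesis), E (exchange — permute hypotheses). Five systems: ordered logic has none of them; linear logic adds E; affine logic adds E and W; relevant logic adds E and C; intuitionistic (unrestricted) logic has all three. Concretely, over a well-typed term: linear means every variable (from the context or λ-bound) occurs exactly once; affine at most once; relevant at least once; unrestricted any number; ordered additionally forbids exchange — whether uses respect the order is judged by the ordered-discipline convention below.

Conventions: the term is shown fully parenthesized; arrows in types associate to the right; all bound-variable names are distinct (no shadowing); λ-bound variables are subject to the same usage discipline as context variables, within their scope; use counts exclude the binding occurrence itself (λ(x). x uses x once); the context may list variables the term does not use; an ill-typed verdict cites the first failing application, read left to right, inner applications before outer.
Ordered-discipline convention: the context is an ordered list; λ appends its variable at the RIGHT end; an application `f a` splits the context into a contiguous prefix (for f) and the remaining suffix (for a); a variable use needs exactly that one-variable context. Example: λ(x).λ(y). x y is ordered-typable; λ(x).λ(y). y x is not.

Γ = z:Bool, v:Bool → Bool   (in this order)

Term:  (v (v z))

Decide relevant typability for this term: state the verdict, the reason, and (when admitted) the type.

yes — none of z, v goes unused; term : Bool
variable uses: z: 1, v: 2
order of uses: v, v, z
typing: well-typed at Bool
all disciplines: ordered ✗, linear ✗, affine ✗, relevant ✓, unrestricted ✓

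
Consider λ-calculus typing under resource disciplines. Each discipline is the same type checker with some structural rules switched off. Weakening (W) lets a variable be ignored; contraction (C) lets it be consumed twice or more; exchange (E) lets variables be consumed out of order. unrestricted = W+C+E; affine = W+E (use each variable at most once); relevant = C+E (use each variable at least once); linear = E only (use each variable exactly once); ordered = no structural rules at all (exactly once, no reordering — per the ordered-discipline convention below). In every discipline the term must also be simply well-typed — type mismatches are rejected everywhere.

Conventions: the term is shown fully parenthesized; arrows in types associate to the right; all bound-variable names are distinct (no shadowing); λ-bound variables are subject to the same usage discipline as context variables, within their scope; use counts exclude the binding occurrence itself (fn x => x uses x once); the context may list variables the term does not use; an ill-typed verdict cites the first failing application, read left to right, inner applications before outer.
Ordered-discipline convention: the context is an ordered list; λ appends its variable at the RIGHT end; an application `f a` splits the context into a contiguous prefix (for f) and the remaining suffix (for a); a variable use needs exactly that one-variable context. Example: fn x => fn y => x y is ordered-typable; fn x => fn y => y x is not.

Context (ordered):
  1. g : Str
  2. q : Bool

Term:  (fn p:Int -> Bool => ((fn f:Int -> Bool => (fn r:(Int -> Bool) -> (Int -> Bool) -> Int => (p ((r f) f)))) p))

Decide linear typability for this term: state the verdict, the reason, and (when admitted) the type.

no — p ×2, f ×2 used more than once (contraction); g, q never used (weakening)
variable uses: g: 0, q: 0, p [bound]: 2, f [bound]: 2, r [bound]: 1
uses in reading order: p, r, f, f, p
typing: well-typed — term : (Int -> Bool) -> ((Int -> Bool) -> (Int -> Bool) -> Int) -> Bool
per-discipline verdicts: ordered ✗ · linear ✗ · affine ✗ · relevant ✗ · unrestricted ✓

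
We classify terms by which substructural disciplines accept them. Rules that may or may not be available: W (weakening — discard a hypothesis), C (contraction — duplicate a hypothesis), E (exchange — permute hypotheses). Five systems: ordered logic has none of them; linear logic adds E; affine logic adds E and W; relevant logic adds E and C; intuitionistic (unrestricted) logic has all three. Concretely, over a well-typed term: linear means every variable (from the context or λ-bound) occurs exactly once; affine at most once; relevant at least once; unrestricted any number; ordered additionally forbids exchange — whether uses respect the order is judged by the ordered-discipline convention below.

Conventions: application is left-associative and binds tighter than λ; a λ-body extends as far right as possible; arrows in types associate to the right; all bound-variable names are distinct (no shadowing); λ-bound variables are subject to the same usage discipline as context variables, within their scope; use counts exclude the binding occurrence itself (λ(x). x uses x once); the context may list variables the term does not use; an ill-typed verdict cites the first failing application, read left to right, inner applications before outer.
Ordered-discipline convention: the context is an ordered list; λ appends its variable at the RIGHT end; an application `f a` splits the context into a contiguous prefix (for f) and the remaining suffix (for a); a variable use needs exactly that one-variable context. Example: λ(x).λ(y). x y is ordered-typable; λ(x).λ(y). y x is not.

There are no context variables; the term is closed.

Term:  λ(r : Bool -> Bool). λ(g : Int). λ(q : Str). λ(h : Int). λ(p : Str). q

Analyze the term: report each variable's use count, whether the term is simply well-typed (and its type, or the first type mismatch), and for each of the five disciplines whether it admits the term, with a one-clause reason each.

counts: r (λ-bound): 0×, g (λ-bound): 0×, q (λ-bound): 1×, h (λ-bound): 0×, p (λ-bound): 0×
order of uses: q
typing: the term checks, with type (Bool -> Bool) -> Int -> Str -> Int -> Str -> Str
ordered: ✗, r, g, h, p left unused
linear: ✗, r, g, h, p left unused
affine: ✓, none of r, g, q, h, p used more than once
relevant: ✗, r, g, h, p left unused
unrestricted: ✓, typability at (Bool -> Bool) -> Int -> Str -> Int -> Str -> Str is all that's needed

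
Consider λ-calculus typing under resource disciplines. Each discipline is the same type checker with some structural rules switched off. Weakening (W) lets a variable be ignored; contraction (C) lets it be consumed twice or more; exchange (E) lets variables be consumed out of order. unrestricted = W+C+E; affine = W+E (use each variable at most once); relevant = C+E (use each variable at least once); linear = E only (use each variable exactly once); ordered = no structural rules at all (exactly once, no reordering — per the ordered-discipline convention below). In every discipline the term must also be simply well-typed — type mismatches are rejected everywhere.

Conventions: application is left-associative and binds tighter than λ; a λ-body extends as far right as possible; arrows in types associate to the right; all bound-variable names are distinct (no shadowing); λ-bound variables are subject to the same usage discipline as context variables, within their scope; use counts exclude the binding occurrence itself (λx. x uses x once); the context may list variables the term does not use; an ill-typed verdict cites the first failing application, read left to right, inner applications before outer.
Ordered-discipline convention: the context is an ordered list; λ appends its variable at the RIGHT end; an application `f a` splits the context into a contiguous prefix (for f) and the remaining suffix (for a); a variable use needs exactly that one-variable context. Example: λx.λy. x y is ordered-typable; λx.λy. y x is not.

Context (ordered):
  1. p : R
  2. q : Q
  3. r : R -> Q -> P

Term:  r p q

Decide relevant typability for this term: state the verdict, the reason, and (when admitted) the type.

yes — every one of p, q, r appears; term : P
counts: p: 1; q: 1; r: 1
uses in reading order: r, p, q
typing: well-typed — term : P
per-discipline verdicts: ordered ✗ · linear ✓ · affine ✓ · relevant ✓ · unrestricted ✓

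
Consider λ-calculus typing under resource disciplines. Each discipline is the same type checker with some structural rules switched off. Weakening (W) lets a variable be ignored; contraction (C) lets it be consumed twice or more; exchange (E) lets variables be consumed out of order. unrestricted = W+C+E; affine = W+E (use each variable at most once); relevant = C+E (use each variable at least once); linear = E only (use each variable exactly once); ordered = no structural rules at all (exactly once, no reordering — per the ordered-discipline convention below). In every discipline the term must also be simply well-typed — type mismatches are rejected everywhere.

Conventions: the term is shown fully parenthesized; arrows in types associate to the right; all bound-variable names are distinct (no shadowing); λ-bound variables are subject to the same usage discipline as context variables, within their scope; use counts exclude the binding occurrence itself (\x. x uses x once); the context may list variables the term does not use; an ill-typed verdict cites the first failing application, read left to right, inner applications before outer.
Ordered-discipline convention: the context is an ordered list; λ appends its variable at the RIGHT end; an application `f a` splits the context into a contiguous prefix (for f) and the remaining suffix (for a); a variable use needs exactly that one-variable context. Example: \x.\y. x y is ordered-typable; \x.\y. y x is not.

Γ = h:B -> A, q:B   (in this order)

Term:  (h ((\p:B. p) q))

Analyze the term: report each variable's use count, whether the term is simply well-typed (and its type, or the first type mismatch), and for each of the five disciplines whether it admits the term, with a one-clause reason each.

usage: h: 1, q: 1, p [bound]: 1
use order (left to right): h, p, q
typing: the term checks, with type A
ordered ✓ (h, q, p once each; derivable with no W/C/E)
linear ✓ (single use per variable (h, q, p))
affine ✓ (no duplicate uses among h, q, p)
relevant ✓ (every one of h, q, p appears)
unrestricted ✓ (type-checks (A) and nothing is barred)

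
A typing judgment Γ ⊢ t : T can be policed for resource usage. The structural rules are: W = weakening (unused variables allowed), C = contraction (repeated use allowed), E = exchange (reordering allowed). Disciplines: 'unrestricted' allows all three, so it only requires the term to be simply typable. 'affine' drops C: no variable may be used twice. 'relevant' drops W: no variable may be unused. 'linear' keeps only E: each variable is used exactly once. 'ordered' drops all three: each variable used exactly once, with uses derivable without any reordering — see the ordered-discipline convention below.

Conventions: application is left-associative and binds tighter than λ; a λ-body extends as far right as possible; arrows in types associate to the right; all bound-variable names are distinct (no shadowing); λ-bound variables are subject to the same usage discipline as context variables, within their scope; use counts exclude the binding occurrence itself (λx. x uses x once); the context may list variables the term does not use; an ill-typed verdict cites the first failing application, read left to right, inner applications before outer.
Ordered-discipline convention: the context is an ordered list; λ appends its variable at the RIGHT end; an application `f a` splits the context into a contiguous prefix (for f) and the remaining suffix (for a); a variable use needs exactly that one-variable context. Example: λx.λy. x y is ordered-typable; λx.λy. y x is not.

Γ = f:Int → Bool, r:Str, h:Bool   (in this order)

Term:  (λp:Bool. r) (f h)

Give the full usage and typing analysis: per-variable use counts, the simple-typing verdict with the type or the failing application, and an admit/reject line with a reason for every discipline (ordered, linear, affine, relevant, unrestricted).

use counts: f: 1×, r: 1×, h: 1×, p (λ-bound): 0×
left-to-right use order: r, f, h
typing: ill-typed: an argument Bool mismatches the expected Int
ordered: ✗ — not simply typable
linear: ✗ — fails simple typing
affine: ✗ — a type mismatch blocks all five
relevant: ✗ — the type mismatch rejects it
unrestricted: ✗ — not simply typable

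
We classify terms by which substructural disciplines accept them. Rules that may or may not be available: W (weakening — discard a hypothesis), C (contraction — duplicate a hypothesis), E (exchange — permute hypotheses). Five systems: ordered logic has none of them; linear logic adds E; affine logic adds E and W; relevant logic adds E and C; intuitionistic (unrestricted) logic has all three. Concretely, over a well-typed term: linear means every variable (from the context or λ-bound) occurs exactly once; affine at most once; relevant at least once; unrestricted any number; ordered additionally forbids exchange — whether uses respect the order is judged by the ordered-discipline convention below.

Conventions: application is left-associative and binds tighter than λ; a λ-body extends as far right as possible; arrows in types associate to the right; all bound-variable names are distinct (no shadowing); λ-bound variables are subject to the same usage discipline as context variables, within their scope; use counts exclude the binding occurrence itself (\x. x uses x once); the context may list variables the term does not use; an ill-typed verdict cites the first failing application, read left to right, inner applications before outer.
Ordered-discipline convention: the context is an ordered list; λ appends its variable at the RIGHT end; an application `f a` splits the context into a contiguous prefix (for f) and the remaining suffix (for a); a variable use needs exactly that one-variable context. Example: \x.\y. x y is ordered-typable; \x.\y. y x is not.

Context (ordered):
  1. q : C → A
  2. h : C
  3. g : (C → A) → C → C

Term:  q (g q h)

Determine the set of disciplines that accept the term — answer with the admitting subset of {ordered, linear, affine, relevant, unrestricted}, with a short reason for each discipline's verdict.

admitting disciplines: relevant, unrestricted
variable uses: q=2, h=1, g=1
order of uses: q, g, q, h
typing: the term checks, with type A
ordered: ✗ — needs contraction — q ×2
linear: ✗ — needs contraction — q ×2
affine: ✗ — needs contraction — q ×2
relevant: ✓ — q, h, g: all used, weakening unneeded
unrestricted: ✓ — well-typed at A; no restrictions here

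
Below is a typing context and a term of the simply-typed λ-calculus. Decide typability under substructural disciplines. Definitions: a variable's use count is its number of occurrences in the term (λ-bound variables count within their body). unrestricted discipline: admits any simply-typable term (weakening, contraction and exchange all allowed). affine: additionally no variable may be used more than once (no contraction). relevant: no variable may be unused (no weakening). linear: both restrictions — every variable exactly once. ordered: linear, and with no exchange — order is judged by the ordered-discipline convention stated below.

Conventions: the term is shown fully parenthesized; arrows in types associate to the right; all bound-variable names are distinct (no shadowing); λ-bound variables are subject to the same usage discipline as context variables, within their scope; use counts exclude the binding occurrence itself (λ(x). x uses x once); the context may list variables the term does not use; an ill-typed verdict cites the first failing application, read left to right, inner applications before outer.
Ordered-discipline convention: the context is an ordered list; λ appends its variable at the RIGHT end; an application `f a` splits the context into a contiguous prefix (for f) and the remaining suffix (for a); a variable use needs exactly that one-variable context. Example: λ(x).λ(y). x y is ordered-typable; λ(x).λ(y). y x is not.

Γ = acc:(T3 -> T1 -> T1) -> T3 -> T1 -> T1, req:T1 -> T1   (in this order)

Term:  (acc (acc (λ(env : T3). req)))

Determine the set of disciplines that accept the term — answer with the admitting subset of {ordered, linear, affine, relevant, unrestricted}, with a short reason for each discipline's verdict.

admitting disciplines: unrestricted
counts: acc=2, req=1, env [bound]=0
order of uses: acc, acc, req
typing: well-typed at T3 -> T1 -> T1
ordered: ✗, acc ×2 used more than once (contraction); unused: env — weakening required
linear: ✗, acc ×2 used more than once (contraction); unused: env — weakening required
affine: ✗, acc ×2 used more than once (contraction)
relevant: ✗, unused: env — weakening required
unrestricted: ✓, simply typable at T3 -> T1 -> T1; W, C, E all held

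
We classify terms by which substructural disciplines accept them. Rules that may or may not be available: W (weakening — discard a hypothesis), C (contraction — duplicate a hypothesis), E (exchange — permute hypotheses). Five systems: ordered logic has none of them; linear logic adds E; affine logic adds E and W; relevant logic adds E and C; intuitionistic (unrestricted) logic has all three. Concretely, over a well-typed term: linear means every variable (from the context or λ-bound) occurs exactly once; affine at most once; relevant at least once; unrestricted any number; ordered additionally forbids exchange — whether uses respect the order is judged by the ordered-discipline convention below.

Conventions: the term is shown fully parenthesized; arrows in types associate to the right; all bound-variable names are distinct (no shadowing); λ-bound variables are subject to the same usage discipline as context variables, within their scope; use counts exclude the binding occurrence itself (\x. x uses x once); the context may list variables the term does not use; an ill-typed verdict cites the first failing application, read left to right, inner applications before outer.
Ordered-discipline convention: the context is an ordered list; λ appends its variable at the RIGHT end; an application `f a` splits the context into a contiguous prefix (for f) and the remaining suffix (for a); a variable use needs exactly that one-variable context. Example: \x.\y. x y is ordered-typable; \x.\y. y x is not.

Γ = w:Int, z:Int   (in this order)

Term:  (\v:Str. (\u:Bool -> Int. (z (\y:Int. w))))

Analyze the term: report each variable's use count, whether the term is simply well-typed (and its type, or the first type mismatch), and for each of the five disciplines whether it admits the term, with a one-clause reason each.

counts: w: 1, z: 1, v (λ-bound): 0, u (λ-bound): 0, y (λ-bound): 0
left-to-right use order: z, w
typing: ill-typed: applying a non-function (Int)
ordered: ✗, a type mismatch blocks all five
linear: ✗, the type mismatch rejects it
affine: ✗, not simply typable
relevant: ✗, fails simple typing
unrestricted: ✗, a type mismatch blocks all five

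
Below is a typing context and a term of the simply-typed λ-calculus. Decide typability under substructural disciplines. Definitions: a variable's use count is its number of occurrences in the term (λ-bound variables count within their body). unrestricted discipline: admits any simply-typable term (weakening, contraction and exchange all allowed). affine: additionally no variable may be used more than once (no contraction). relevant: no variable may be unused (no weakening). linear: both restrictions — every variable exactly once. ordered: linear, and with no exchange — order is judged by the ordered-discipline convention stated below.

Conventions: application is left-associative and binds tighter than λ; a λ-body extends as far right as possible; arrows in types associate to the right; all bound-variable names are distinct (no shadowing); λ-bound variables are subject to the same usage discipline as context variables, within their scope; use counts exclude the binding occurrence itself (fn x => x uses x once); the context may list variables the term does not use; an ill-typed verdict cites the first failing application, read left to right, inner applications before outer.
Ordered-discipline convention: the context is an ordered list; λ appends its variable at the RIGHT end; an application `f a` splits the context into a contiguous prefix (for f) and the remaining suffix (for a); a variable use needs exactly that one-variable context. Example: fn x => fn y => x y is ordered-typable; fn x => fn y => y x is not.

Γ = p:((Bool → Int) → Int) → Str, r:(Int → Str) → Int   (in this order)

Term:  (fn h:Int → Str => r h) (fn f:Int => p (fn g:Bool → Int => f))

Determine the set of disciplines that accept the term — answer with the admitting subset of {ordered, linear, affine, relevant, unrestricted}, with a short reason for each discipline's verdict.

admitted by: affine, unrestricted
variable uses: p: 1×; r: 1×; h (λ-bound): 1×; f (λ-bound): 1×; g (λ-bound): 0×
use order (left to right): r, h, p, f
typing: the term checks, with type Int
ordered: ✗ — unused: g — weakening required
linear: ✗ — unused: g — weakening required
affine: ✓ — at most one use each (p, r, h, f, g)
relevant: ✗ — unused: g — weakening required
unrestricted: ✓ — simply typable at Int; W, C, E all held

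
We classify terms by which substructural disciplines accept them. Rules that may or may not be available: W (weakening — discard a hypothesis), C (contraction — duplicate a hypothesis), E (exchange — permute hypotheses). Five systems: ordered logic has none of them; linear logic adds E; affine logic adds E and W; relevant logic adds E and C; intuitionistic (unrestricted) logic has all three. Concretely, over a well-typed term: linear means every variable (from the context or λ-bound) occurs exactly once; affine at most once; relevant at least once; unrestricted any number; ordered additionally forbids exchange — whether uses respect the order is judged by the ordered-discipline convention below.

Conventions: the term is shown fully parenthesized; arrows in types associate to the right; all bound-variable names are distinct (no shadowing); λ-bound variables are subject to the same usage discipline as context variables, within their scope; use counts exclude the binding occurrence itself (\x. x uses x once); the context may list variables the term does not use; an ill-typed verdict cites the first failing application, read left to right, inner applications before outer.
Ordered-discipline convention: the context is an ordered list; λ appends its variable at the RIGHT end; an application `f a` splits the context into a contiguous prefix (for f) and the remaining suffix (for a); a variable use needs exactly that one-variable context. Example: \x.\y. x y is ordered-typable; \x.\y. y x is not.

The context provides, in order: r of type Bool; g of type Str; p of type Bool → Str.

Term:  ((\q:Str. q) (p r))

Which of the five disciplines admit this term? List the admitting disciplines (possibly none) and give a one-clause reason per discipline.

admitting disciplines: affine, unrestricted
use counts: r: 1; g: 0; p: 1; q (λ-bound): 1
left-to-right use order: q, p, r
typing: the term checks, with type Str
ordered ✗ (g left unused)
linear ✗ (g left unused)
affine ✓ (r, g, p, q: no repeats, contraction unneeded)
relevant ✗ (g left unused)
unrestricted ✓ (simply typable at Str; W, C, E all held)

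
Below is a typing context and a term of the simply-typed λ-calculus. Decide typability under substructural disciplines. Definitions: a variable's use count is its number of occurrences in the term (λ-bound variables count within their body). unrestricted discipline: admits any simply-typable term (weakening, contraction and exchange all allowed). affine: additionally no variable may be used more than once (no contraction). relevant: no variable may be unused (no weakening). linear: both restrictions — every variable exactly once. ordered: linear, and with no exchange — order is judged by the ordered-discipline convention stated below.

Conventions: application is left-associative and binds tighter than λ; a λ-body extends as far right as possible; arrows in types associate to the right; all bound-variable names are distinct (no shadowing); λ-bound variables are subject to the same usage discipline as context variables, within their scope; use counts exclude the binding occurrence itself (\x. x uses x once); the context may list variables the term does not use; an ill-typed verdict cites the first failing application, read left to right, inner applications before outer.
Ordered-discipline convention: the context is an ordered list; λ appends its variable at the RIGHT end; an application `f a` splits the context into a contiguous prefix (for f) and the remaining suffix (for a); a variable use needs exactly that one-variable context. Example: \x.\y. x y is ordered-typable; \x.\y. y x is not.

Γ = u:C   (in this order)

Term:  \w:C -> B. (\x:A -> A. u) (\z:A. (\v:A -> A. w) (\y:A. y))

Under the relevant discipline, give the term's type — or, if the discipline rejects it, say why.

not well-typed under relevant — the type mismatch rejects it
use counts: u: 1×; w [bound]: 1×; x [bound]: 0×; z [bound]: 0×; v [bound]: 0×; y [bound]: 1×
uses in reading order: u, w, y
typing: ill-typed: an application expects A -> A but receives A -> C -> B
all disciplines: ordered ✗, linear ✗, affine ✗, relevant ✗, unrestricted ✗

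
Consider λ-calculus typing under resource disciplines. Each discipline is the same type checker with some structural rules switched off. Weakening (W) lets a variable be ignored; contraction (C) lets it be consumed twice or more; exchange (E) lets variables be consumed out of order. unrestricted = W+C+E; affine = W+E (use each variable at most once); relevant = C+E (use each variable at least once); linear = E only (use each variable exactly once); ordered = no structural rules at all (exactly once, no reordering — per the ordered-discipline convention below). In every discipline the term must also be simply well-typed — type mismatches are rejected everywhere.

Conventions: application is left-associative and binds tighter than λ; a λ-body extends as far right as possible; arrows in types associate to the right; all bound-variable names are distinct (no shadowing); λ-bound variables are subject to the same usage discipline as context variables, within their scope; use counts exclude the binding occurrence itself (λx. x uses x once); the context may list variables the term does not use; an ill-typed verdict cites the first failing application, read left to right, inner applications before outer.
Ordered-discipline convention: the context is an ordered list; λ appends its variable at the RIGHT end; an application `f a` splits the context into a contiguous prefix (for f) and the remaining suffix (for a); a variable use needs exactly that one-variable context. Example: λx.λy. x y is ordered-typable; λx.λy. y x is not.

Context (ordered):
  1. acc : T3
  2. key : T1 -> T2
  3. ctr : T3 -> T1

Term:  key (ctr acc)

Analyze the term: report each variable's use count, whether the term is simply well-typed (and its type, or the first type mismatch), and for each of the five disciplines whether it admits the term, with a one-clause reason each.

use counts: acc: 1×, key: 1×, ctr: 1×
use order (left to right): key, ctr, acc
typing: the term checks, with type T2
ordered ✗ (no contiguous prefix/suffix split fits key, ctr, acc)
linear ✓ (exactly-once usage across acc, key, ctr)
affine ✓ (none of acc, key, ctr used more than once)
relevant ✓ (every one of acc, key, ctr appears)
unrestricted ✓ (well-typed at T2; no restrictions here)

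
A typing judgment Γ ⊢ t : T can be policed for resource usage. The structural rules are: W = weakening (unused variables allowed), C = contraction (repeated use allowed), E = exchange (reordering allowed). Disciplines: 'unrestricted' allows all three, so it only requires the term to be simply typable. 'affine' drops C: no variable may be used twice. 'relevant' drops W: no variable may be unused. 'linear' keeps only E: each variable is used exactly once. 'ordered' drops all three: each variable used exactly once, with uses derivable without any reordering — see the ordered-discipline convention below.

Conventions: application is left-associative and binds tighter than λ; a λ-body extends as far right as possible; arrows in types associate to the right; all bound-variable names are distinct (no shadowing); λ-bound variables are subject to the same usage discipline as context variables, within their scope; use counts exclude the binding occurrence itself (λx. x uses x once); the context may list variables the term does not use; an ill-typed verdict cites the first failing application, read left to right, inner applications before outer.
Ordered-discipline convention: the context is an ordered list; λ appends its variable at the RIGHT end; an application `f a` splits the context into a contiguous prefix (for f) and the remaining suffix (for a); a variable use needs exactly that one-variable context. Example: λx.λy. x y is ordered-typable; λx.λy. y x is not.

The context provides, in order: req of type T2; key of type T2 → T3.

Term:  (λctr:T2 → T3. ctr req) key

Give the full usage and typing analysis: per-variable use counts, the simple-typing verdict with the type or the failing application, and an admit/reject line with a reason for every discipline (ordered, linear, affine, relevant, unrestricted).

usage: req ×1, key ×1, ctr (λ-bound) ×1
order of uses: ctr, req, key
typing: well-typed — term : T3
ordered: ✗, no contiguous prefix/suffix split fits ctr, req, key
linear: ✓, exactly-once usage across req, key, ctr
affine: ✓, at most one use each (req, key, ctr)
relevant: ✓, at least one use each (req, key, ctr)
unrestricted: ✓, well-typed at T3; no restrictions here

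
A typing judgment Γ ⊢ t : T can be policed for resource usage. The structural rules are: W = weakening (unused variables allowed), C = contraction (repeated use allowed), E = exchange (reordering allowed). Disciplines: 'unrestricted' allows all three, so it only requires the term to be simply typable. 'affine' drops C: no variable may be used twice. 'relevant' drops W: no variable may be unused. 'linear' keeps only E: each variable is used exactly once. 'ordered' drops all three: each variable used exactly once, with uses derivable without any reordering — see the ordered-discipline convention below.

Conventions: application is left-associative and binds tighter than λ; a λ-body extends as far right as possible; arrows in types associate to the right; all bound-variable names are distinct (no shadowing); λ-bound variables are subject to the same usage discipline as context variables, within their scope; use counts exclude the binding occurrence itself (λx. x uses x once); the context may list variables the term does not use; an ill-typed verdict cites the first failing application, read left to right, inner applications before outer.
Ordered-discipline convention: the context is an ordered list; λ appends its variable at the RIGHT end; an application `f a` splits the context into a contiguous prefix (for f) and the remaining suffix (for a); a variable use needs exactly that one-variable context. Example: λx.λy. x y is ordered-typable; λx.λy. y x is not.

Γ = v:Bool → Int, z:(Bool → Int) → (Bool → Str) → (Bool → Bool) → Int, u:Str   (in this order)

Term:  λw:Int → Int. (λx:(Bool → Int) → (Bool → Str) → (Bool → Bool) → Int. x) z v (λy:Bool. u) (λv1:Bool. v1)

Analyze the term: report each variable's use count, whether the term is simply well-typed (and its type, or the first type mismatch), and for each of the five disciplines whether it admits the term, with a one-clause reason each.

use counts: v ×1; z ×1; u ×1; w (bound) ×0; x (bound) ×1; y (bound) ×0; v1 (bound) ×1
left-to-right use order: x, z, v, u, v1
typing: well-typed at (Int → Int) → Int
ordered ✗ (unused: w, y — weakening required)
linear ✗ (unused: w, y — weakening required)
affine ✓ (v, z, u, w, x, y, v1: no repeats, contraction unneeded)
relevant ✗ (unused: w, y — weakening required)
unrestricted ✓ (type-checks ((Int → Int) → Int) and nothing is barred)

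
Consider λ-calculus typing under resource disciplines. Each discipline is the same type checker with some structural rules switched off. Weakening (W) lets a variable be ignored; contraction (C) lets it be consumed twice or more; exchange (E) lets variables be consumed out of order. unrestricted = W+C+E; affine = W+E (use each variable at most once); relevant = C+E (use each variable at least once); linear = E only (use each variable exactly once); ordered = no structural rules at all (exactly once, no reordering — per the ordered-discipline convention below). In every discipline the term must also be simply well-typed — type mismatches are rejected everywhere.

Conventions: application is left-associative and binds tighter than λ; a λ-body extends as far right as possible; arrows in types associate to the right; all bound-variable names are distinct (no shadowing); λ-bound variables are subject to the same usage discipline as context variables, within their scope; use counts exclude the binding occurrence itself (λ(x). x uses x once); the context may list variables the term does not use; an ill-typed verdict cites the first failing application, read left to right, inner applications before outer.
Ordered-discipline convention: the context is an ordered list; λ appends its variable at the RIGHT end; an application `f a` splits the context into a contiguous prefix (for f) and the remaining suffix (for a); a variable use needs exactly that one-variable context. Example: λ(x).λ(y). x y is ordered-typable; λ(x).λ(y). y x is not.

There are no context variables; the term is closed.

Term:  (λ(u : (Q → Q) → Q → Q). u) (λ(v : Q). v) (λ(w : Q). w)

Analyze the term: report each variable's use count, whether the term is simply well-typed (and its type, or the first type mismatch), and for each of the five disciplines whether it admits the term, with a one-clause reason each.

usage: u (bound)=1, v (bound)=1, w (bound)=1
uses in reading order: u, v, w
typing: ill-typed: argument of type Q → Q where (Q → Q) → Q → Q is required
ordered ✗ (a type mismatch blocks all five)
linear ✗ (the type mismatch rejects it)
affine ✗ (not simply typable)
relevant ✗ (fails simple typing)
unrestricted ✗ (a type mismatch blocks all five)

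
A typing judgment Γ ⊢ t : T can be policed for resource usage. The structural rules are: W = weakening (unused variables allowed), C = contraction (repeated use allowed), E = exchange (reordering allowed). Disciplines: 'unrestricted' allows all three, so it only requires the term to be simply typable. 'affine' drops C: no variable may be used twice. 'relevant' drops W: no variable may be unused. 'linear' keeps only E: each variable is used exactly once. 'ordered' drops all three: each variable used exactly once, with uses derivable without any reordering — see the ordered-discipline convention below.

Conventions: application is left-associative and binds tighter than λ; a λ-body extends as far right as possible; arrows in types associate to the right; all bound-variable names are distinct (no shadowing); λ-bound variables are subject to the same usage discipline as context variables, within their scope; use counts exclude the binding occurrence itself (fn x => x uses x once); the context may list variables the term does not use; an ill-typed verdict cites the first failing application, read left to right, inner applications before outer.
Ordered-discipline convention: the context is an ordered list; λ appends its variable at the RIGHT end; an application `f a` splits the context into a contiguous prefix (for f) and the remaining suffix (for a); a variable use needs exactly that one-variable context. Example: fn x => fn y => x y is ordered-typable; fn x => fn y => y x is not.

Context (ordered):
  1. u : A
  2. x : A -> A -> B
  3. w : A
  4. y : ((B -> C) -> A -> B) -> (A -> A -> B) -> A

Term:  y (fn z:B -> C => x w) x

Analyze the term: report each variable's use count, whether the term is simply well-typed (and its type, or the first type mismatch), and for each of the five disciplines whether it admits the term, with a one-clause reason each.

variable uses: u=0, x=2, w=1, y=1, z (λ-bound)=0
order of uses: y, x, w, x
typing: well-typed — term : A
ordered: ✗, needs contraction — x ×2; unused: u, z — weakening required
linear: ✗, needs contraction — x ×2; unused: u, z — weakening required
affine: ✗, needs contraction — x ×2
relevant: ✗, unused: u, z — weakening required
unrestricted: ✓, well-typed at A; no restrictions here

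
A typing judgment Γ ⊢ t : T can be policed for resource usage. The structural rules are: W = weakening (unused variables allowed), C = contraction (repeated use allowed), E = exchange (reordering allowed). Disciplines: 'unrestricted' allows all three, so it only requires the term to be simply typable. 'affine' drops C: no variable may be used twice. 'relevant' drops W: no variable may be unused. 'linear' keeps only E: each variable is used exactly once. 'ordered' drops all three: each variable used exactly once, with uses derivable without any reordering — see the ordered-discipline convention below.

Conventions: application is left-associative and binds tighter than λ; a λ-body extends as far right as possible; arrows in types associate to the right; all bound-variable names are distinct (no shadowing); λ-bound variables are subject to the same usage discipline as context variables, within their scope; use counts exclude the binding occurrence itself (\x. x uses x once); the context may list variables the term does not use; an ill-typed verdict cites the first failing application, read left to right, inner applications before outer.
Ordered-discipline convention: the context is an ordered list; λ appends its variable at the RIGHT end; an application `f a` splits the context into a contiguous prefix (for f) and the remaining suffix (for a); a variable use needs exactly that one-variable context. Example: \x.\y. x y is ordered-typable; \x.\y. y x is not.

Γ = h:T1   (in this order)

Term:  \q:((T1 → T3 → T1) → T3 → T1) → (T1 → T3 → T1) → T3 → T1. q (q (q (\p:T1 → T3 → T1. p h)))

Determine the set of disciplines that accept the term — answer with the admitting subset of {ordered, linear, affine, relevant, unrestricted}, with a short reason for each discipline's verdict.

accepted by: relevant, unrestricted
use counts: h: 1×, q [bound]: 3×, p [bound]: 1×
order of uses: q, q, q, p, h
typing: well-typed — term : (((T1 → T3 → T1) → T3 → T1) → (T1 → T3 → T1) → T3 → T1) → (T1 → T3 → T1) → T3 → T1
ordered ✗ (needs contraction — q ×3)
linear ✗ (needs contraction — q ×3)
affine ✗ (needs contraction — q ×3)
relevant ✓ (none of h, q, p goes unused)
unrestricted ✓ (well-typed at (((T1 → T3 → T1) → T3 → T1) → (T1 → T3 → T1) → T3 → T1) → (T1 → T3 → T1) → T3 → T1; no restrictions here)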